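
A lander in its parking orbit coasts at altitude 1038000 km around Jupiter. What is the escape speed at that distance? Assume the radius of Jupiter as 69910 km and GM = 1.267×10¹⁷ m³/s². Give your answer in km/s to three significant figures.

v_esc ≈ 15.1 km/s

r = 69910 + 1038000 = 1107900 km = 1.1079×10⁹ m.
Escape speed v_esc = √(2μ/r) = √(2 × 1.267×10¹⁷ / 1.108×10⁹) = √(2.287×10⁸) = 15120 m/s.
= 15.12 km/s.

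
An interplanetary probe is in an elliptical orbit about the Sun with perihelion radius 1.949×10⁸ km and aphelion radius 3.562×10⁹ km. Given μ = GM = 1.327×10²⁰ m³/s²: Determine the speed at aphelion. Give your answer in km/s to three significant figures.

Semi-major axis a = (r_p + r_a)/2 = 1.8784×10⁹ km = 1.878×10¹² m.
Vis-viva: v² = μ(2/r − 1/a) = 1.327×10²⁰ × (5.615×10⁻¹³ − 5.324×10⁻¹³) = 3.865×10⁶ m²/s².
v = 1966 m/s = 1.966 km/s.

v ≈ 1.97 km/s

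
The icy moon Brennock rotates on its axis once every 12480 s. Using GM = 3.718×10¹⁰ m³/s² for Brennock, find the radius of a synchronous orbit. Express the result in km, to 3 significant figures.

r_sync ≈ 527 km

A synchronous orbit has period T, so by Kepler's third law a = (μT²/4π²)^(1/3).
μT²/4π² = 3.718×10¹⁰ × (1.248×10⁴)² / 39.48 = 1.467×10¹⁷ m³.
a = 5.274×10⁵ m = 527.38 km.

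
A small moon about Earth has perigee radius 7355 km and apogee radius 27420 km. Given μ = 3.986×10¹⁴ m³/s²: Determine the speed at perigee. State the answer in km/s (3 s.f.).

v ≈ 9.24 km/s

Semi-major axis a = (r_p + r_a)/2 = 17388 km = 1.739×10⁷ m.
Vis-viva: v² = μ(2/r − 1/a) = 3.986×10¹⁴ × (2.719×10⁻⁷ − 5.751×10⁻⁸) = 8.546×10⁷ m²/s².
v = 9245 m/s = 9.245 km/s.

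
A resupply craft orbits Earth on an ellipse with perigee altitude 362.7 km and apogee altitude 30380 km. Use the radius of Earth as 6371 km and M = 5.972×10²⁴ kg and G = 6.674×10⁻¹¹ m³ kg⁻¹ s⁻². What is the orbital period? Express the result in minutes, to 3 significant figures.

T ≈ 532 minutes

μ = GM = 6.674×10⁻¹¹ × 5.972×10²⁴ = 3.986×10¹⁴ m³/s².
r_p = 6371 + 362.7 = 6733.7 km = 6.7337×10⁶ m.
r_a = 6371 + 30380 = 36751 km = 3.6751×10⁷ m.
Semi-major axis a = (r_p + r_a)/2 = (6733.7 + 36751)/2 = 21742 km = 2.174×10⁷ m.
By Kepler's third law T = 2π√(a³/μ) = 2π × 5.078×10³ = 3.191×10⁴ s.
= 531.8 minutes.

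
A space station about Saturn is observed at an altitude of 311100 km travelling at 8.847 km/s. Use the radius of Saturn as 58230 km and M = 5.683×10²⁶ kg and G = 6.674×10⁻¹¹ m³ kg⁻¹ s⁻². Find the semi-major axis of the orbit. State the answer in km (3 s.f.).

a ≈ 2.98×10⁵ km

μ = GM = 6.674×10⁻¹¹ × 5.683×10²⁶ = 3.793×10¹⁶ m³/s².
r = 58230 + 311100 = 3.6933×10⁵ km = 3.693×10⁸ m.
Specific orbital energy ε = v²/2 − μ/r = (8847)²/2 − 3.793×10¹⁶/3.693×10⁸ = -6.356×10⁷ J/kg.
Since ε = −μ/(2a), a = −μ/(2ε) = 2.984×10⁸ m = 2.9837×10⁵ km.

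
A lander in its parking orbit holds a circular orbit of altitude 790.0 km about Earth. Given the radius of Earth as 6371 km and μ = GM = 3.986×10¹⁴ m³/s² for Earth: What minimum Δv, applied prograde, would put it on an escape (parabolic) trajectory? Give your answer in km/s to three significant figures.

Δv ≈ 3.09 km/s

r = 6371 + 790.0 = 7161.0 km = 7.1610×10⁶ m.
Circular speed v_c = √(μ/r) = 7461 m/s.
Escape speed v_esc = √(2μ/r) = √2 × v_c = 10550 m/s.
Δv = v_esc − v_c = 3090 m/s = 3.090 km/s.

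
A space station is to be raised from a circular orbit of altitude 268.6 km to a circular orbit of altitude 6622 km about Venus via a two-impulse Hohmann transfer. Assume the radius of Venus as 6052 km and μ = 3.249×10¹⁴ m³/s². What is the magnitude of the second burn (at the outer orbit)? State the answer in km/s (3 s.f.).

r₁ = 6052 + 268.6 = 6320.6 km = 6.3206×10⁶ m.
r₂ = 6052 + 6622 = 12674 km = 1.2674×10⁷ m.
Transfer ellipse a_t = (r₁ + r₂)/2 = 9.497×10⁶ m.
At r₁: circular v_c1 = √(μ/r₁) = 7170 m/s; transfer-periapsis v_p = √[μ(2/r₁ − 1/a_t)] = 8282 m/s.
At r₂: circular v_c2 = √(μ/r₂) = 5063 m/s; transfer-apoapsis v_a = √[μ(2/r₂ − 1/a_t)] = 4130 m/s.
Δv₂ = v_c2 − v_a = 932.7 m/s.
= 0.9327 km/s.

Δv ≈ 0.933 km/s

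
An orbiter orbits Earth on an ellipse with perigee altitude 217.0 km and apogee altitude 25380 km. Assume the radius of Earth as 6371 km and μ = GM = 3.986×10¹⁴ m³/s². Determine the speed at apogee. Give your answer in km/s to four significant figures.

r_p = 6371 + 217.0 = 6588.0 km = 6.5880×10⁶ m.
r_a = 6371 + 25380 = 31751 km = 3.1751×10⁷ m.
Semi-major axis a = (r_p + r_a)/2 = 19170 km = 1.917×10⁷ m.
Vis-viva: v² = μ(2/r − 1/a) = 3.986×10¹⁴ × (6.299×10⁻⁸ − 5.217×10⁻⁸) = 4.314×10⁶ m²/s².
v = 2077 m/s = 2.077 km/s.

v ≈ 2.077 km/s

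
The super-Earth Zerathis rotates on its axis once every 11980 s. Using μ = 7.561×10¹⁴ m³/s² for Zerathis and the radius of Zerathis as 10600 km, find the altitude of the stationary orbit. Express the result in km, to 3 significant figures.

h_sync ≈ 3410 km

A synchronous orbit has period T, so by Kepler's third law a = (μT²/4π²)^(1/3).
μT²/4π² = 7.561×10¹⁴ × (1.198×10⁴)² / 39.48 = 2.749×10²¹ m³.
a = 1.401×10⁷ m = 14008 km.
Altitude h = a − R = 14008 − 10600 = 3408.1 km.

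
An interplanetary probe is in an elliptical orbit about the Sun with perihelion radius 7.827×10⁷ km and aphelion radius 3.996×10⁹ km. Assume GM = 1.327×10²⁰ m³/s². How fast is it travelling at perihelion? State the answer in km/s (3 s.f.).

Semi-major axis a = (r_p + r_a)/2 = 2.0371×10⁹ km = 2.037×10¹² m.
Vis-viva: v² = μ(2/r − 1/a) = 1.327×10²⁰ × (2.555×10⁻¹¹ − 4.909×10⁻¹³) = 3.326×10⁹ m²/s².
v = 57670 m/s = 57.67 km/s.

v ≈ 57.7 km/s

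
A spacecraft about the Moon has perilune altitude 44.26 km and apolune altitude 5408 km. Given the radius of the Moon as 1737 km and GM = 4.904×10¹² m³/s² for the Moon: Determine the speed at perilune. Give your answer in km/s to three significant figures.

v ≈ 2.10 km/s

r_p = 1737 + 44.26 = 1781.3 km = 1.7813×10⁶ m.
r_a = 1737 + 5408 = 7145.0 km = 7.1450×10⁶ m.
Semi-major axis a = (r_p + r_a)/2 = 4463.1 km = 4.463×10⁶ m.
Vis-viva: v² = μ(2/r − 1/a) = 4.904×10¹² × (1.123×10⁻⁶ − 2.241×10⁻⁷) = 4.407×10⁶ m²/s².
v = 2099 m/s = 2.099 km/s.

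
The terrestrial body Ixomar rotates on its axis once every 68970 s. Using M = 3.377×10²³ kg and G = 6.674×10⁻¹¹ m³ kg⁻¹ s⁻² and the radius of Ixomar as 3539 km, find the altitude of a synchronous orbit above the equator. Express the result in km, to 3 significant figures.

μ = GM = 6.674×10⁻¹¹ × 3.377×10²³ = 2.254×10¹³ m³/s².
A synchronous orbit has period T, so by Kepler's third law a = (μT²/4π²)^(1/3).
μT²/4π² = 2.254×10¹³ × (6.897×10⁴)² / 39.48 = 2.716×10²¹ m³.
a = 1.395×10⁷ m = 13952 km.
Altitude h = a − R = 13952 − 3539 = 10413 km.

h_sync ≈ 10400 km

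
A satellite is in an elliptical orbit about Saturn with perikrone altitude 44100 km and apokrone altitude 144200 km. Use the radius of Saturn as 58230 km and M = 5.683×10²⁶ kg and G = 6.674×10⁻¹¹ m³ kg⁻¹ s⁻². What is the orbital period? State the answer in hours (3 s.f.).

T ≈ 16.9 hours

μ = GM = 6.674×10⁻¹¹ × 5.683×10²⁶ = 3.793×10¹⁶ m³/s².
r_p = 58230 + 44100 = 102330 km = 1.0233×10⁸ m.
r_a = 58230 + 144200 = 202430 km = 2.0243×10⁸ m.
Semi-major axis a = (r_p + r_a)/2 = (1.0233×10⁵ + 2.0243×10⁵)/2 = 1.5238×10⁵ km = 1.524×10⁸ m.
By Kepler's third law T = 2π√(a³/μ) = 2π × 9.659×10³ = 6.069×10⁴ s.
= 16.86 hours.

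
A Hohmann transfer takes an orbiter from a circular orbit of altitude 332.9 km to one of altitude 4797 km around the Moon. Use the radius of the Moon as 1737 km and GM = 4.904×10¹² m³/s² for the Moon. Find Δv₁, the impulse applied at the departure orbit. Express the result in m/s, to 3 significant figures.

Δv ≈ 358 m/s

r₁ = 1737 + 332.9 = 2069.9 km = 2.0699×10⁶ m.
r₂ = 1737 + 4797 = 6534.0 km = 6.5340×10⁶ m.
Transfer ellipse a_t = (r₁ + r₂)/2 = 4.302×10⁶ m.
At r₁: circular v_c1 = √(μ/r₁) = 1539 m/s; transfer-perilune v_p = √[μ(2/r₁ − 1/a_t)] = 1897 m/s.
Δv₁ = v_p − v_c1 = 357.7 m/s.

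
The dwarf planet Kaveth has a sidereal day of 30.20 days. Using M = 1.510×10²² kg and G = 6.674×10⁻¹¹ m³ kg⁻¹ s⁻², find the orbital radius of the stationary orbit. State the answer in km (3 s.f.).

μ = GM = 6.674×10⁻¹¹ × 1.510×10²² = 1.008×10¹² m³/s².
T = 30.20 days = 2.609×10⁶ s.
A synchronous orbit has period T, so by Kepler's third law a = (μT²/4π²)^(1/3).
μT²/4π² = 1.008×10¹² × (2.609×10⁶)² / 39.48 = 1.738×10²³ m³.
a = 5.581×10⁷ m = 55806 km.

r_sync ≈ 55800 km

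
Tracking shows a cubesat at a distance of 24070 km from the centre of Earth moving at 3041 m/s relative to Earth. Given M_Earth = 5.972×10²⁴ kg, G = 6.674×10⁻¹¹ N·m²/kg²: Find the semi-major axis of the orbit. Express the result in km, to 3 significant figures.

μ = GM = 6.674×10⁻¹¹ × 5.972×10²⁴ = 3.986×10¹⁴ m³/s².
r = 2.407×10⁷ m.
Vis-viva rearranged: 1/a = 2/r − v²/μ = 8.309×10⁻⁸ − 2.320×10⁻⁸ = 5.989×10⁻⁸ m⁻¹.
a = 1.670×10⁷ m = 16698 km.

a ≈ 16700 km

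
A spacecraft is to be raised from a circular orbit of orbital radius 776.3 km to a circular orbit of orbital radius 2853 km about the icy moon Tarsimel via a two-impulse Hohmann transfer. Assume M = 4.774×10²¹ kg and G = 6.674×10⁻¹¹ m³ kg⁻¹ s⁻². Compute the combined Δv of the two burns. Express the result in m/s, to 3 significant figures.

Δv_total ≈ 278 m/s

μ = GM = 6.674×10⁻¹¹ × 4.774×10²¹ = 3.186×10¹¹ m³/s².
r₁ = 776.3 km = 7.763×10⁵ m.
r₂ = 2853 km = 2.853×10⁶ m.
Transfer ellipse a_t = (r₁ + r₂)/2 = 1.815×10⁶ m.
At r₁: circular v_c1 = √(μ/r₁) = 640.6 m/s; transfer-periapsis v_p = √[μ(2/r₁ − 1/a_t)] = 803.3 m/s.
Δv₁ = v_p − v_c1 = 162.6 m/s.
At r₂: circular v_c2 = √(μ/r₂) = 334.2 m/s; transfer-apoapsis v_a = √[μ(2/r₂ − 1/a_t)] = 218.6 m/s.
Δv₂ = v_c2 − v_a = 115.6 m/s.
Total Δv = Δv₁ + Δv₂ = 278.3 m/s.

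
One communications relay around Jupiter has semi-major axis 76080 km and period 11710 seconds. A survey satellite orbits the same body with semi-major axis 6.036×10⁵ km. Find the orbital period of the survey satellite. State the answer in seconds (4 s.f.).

T₂ ≈ 2.617×10⁵ seconds

Kepler's third law: T² ∝ a³, so T₂ = T₁ (a₂/a₁)^(3/2).
a₂/a₁ = 7.934, (a₂/a₁)^(3/2) = 22.35.
T₂ = 11710 × 22.35 = 2.617×10⁵ seconds.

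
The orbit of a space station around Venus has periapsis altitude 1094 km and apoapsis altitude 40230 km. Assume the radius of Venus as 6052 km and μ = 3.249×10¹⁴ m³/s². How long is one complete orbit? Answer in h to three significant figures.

T ≈ 13.4 h

r_p = 6052 + 1094 = 7146.0 km = 7.1460×10⁶ m.
r_a = 6052 + 40230 = 46282 km = 4.6282×10⁷ m.
Semi-major axis a = (r_p + r_a)/2 = (7146.0 + 46282)/2 = 26714 km = 2.671×10⁷ m.
By Kepler's third law T = 2π√(a³/μ) = 2π × 7.660×10³ = 4.813×10⁴ s.
= 13.37 h.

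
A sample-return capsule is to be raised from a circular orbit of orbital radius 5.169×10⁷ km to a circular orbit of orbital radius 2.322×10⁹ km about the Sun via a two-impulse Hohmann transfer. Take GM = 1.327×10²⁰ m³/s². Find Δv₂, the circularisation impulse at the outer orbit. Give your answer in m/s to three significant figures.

r₁ = 5.169×10⁷ km = 5.169×10¹⁰ m.
r₂ = 2.322×10⁹ km = 2.322×10¹² m.
Transfer ellipse a_t = (r₁ + r₂)/2 = 1.187×10¹² m.
At r₁: circular v_c1 = √(μ/r₁) = 50670 m/s; transfer-perihelion v_p = √[μ(2/r₁ − 1/a_t)] = 70870 m/s.
At r₂: circular v_c2 = √(μ/r₂) = 7560 m/s; transfer-aphelion v_a = √[μ(2/r₂ − 1/a_t)] = 1578 m/s.
Δv₂ = v_c2 − v_a = 5982 m/s.

Δv ≈ 5980 m/s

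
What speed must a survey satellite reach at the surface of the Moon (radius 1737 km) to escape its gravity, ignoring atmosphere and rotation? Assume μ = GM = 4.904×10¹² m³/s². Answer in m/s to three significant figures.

v_esc ≈ 2380 m/s

r = R = 1.737×10⁶ m.
Escape speed v_esc = √(2μ/r) = √(2 × 4.904×10¹² / 1.737×10⁶) = √(5.647×10⁶) = 2376 m/s.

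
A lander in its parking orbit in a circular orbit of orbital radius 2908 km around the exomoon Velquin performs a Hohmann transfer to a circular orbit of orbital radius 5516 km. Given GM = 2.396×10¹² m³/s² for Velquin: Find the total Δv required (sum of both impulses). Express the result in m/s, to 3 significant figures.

r₁ = 2908 km = 2.908×10⁶ m.
r₂ = 5516 km = 5.516×10⁶ m.
Transfer ellipse a_t = (r₁ + r₂)/2 = 4.212×10⁶ m.
At r₁: circular v_c1 = √(μ/r₁) = 907.7 m/s; transfer-periapsis v_p = √[μ(2/r₁ − 1/a_t)] = 1039 m/s.
Δv₁ = v_p − v_c1 = 131.0 m/s.
At r₂: circular v_c2 = √(μ/r₂) = 659.1 m/s; transfer-apoapsis v_a = √[μ(2/r₂ − 1/a_t)] = 547.6 m/s.
Δv₂ = v_c2 − v_a = 111.4 m/s.
Total Δv = Δv₁ + Δv₂ = 242.5 m/s.

Δv_total ≈ 242 m/s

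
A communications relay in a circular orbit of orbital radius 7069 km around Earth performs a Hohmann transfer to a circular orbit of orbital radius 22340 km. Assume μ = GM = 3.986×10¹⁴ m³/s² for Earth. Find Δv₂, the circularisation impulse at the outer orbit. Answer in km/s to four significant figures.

Δv ≈ 1.295 km/s

r₁ = 7069 km = 7.069×10⁶ m.
r₂ = 22340 km = 2.234×10⁷ m.
Transfer ellipse a_t = (r₁ + r₂)/2 = 1.470×10⁷ m.
At r₁: circular v_c1 = √(μ/r₁) = 7509 m/s; transfer-perigee v_p = √[μ(2/r₁ − 1/a_t)] = 9256 m/s.
At r₂: circular v_c2 = √(μ/r₂) = 4224 m/s; transfer-apogee v_a = √[μ(2/r₂ − 1/a_t)] = 2929 m/s.
Δv₂ = v_c2 − v_a = 1295 m/s.
= 1.295 km/s.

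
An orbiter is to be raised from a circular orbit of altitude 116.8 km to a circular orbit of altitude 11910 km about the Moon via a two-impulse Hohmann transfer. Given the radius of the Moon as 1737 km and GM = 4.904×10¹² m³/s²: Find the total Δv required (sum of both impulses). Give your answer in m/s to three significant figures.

r₁ = 1737 + 116.8 = 1853.8 km = 1.8538×10⁶ m.
r₂ = 1737 + 11910 = 13647 km = 1.3647×10⁷ m.
Transfer ellipse a_t = (r₁ + r₂)/2 = 7.750×10⁶ m.
At r₁: circular v_c1 = √(μ/r₁) = 1626 m/s; transfer-perilune v_p = √[μ(2/r₁ − 1/a_t)] = 2158 m/s.
Δv₁ = v_p − v_c1 = 531.8 m/s.
At r₂: circular v_c2 = √(μ/r₂) = 599.5 m/s; transfer-apolune v_a = √[μ(2/r₂ − 1/a_t)] = 293.2 m/s.
Δv₂ = v_c2 − v_a = 306.3 m/s.
Total Δv = Δv₁ + Δv₂ = 838.1 m/s.

Δv_total ≈ 838 m/s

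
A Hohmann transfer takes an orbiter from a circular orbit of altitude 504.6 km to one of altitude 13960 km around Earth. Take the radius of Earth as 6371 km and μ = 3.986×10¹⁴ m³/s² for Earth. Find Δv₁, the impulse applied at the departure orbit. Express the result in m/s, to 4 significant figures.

Δv ≈ 1694 m/s

r₁ = 6371 + 504.6 = 6875.6 km = 6.8756×10⁶ m.
r₂ = 6371 + 13960 = 20331 km = 2.0331×10⁷ m.
Transfer ellipse a_t = (r₁ + r₂)/2 = 1.360×10⁷ m.
At r₁: circular v_c1 = √(μ/r₁) = 7614 m/s; transfer-perigee v_p = √[μ(2/r₁ − 1/a_t)] = 9308 m/s.
Δv₁ = v_p − v_c1 = 1694 m/s.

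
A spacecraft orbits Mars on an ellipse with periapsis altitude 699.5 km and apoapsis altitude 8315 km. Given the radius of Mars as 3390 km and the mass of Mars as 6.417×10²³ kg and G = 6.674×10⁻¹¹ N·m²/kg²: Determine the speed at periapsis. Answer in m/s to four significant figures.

v ≈ 3940 m/s

μ = GM = 6.674×10⁻¹¹ × 6.417×10²³ = 4.283×10¹³ m³/s².
r_p = 3390 + 699.5 = 4089.5 km = 4.0895×10⁶ m.
r_a = 3390 + 8315 = 11705 km = 1.1705×10⁷ m.
Semi-major axis a = (r_p + r_a)/2 = 7897.2 km = 7.897×10⁶ m.
Vis-viva: v² = μ(2/r − 1/a) = 4.283×10¹³ × (4.891×10⁻⁷ − 1.266×10⁻⁷) = 1.552×10⁷ m²/s².
v = 3940 m/s.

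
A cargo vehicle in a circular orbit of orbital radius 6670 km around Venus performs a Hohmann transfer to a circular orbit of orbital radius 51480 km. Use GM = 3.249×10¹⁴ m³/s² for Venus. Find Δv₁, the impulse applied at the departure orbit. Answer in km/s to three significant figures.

Δv ≈ 2.31 km/s

r₁ = 6670 km = 6.670×10⁶ m.
r₂ = 51480 km = 5.148×10⁷ m.
Transfer ellipse a_t = (r₁ + r₂)/2 = 2.908×10⁷ m.
At r₁: circular v_c1 = √(μ/r₁) = 6979 m/s; transfer-periapsis v_p = √[μ(2/r₁ − 1/a_t)] = 9287 m/s.
Δv₁ = v_p − v_c1 = 2308 m/s.
= 2.308 km/s.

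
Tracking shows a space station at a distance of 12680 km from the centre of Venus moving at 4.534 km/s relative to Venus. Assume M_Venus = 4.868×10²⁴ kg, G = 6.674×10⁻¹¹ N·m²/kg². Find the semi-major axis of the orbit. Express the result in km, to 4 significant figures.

a ≈ 10590 km

μ = GM = 6.674×10⁻¹¹ × 4.868×10²⁴ = 3.249×10¹⁴ m³/s².
r = 1.268×10⁷ m.
Vis-viva rearranged: 1/a = 2/r − v²/μ = 1.577×10⁻⁷ − 6.327×10⁻⁸ = 9.445×10⁻⁸ m⁻¹.
a = 1.059×10⁷ m = 10587 km.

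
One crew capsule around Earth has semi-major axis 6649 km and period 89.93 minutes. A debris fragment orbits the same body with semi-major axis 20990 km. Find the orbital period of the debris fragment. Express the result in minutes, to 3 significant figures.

Kepler's third law: T² ∝ a³, so T₂ = T₁ (a₂/a₁)^(3/2).
a₂/a₁ = 3.157, (a₂/a₁)^(3/2) = 5.609.
T₂ = 89.93 × 5.609 = 504.4 minutes.

T₂ ≈ 504 minutes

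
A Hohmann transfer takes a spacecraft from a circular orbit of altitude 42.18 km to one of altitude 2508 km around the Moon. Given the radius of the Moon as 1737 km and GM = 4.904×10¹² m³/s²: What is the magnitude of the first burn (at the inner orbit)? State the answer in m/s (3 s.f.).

r₁ = 1737 + 42.18 = 1779.2 km = 1.7792×10⁶ m.
r₂ = 1737 + 2508 = 4245.0 km = 4.2450×10⁶ m.
Transfer ellipse a_t = (r₁ + r₂)/2 = 3.012×10⁶ m.
At r₁: circular v_c1 = √(μ/r₁) = 1660 m/s; transfer-perilune v_p = √[μ(2/r₁ − 1/a_t)] = 1971 m/s.
Δv₁ = v_p − v_c1 = 310.7 m/s.

Δv ≈ 311 m/s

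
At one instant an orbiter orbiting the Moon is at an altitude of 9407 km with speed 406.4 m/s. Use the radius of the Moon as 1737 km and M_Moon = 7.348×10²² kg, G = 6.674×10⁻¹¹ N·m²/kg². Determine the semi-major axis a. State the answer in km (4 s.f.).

μ = GM = 6.674×10⁻¹¹ × 7.348×10²² = 4.904×10¹² m³/s².
r = 1737 + 9407 = 11144 km = 1.114×10⁷ m.
Vis-viva rearranged: 1/a = 2/r − v²/μ = 1.795×10⁻⁷ − 3.368×10⁻⁸ = 1.458×10⁻⁷ m⁻¹.
a = 6.859×10⁶ m = 6859.2 km.

a ≈ 6859 km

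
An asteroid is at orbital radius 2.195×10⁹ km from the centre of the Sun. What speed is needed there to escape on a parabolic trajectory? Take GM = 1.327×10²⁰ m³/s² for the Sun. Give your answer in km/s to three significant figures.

r = 2.195×10⁹ km = 2.195×10¹² m.
Escape speed v_esc = √(2μ/r) = √(2 × 1.327×10²⁰ / 2.195×10¹²) = √(1.209×10⁸) = 11000 m/s.
= 11.00 km/s.

v_esc ≈ 11.0 km/s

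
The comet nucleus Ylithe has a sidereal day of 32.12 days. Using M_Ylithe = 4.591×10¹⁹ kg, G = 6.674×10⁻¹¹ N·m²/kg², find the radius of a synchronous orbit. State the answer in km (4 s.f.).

μ = GM = 6.674×10⁻¹¹ × 4.591×10¹⁹ = 3.064×10⁹ m³/s².
T = 32.12 days = 2.775×10⁶ s.
A synchronous orbit has period T, so by Kepler's third law a = (μT²/4π²)^(1/3).
μT²/4π² = 3.064×10⁹ × (2.775×10⁶)² / 39.48 = 5.977×10²⁰ m³.
a = 8.424×10⁶ m = 8423.7 km.

r_sync ≈ 8424 km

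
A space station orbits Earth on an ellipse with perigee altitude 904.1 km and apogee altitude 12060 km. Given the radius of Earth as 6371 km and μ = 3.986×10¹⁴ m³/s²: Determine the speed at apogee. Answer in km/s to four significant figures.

v ≈ 3.499 km/s

r_p = 6371 + 904.1 = 7275.1 km = 7.2751×10⁶ m.
r_a = 6371 + 12060 = 18431 km = 1.8431×10⁷ m.
Semi-major axis a = (r_p + r_a)/2 = 12853 km = 1.285×10⁷ m.
Vis-viva: v² = μ(2/r − 1/a) = 3.986×10¹⁴ × (1.085×10⁻⁷ − 7.780×10⁻⁸) = 1.224×10⁷ m²/s².
v = 3499 m/s = 3.499 km/s.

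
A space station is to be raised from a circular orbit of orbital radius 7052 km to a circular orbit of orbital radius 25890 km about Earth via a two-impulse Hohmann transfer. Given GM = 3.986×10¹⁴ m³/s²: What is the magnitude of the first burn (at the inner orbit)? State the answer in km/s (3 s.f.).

r₁ = 7052 km = 7.052×10⁶ m.
r₂ = 25890 km = 2.589×10⁷ m.
Transfer ellipse a_t = (r₁ + r₂)/2 = 1.647×10⁷ m.
At r₁: circular v_c1 = √(μ/r₁) = 7518 m/s; transfer-perigee v_p = √[μ(2/r₁ − 1/a_t)] = 9426 m/s.
Δv₁ = v_p − v_c1 = 1908 m/s.
= 1.908 km/s.

Δv ≈ 1.91 km/s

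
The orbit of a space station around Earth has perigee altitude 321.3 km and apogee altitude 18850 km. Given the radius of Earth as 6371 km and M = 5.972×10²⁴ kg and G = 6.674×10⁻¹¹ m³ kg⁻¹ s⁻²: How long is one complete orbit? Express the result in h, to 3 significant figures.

μ = GM = 6.674×10⁻¹¹ × 5.972×10²⁴ = 3.986×10¹⁴ m³/s².
r_p = 6371 + 321.3 = 6692.3 km = 6.6923×10⁶ m.
r_a = 6371 + 18850 = 25221 km = 2.5221×10⁷ m.
Semi-major axis a = (r_p + r_a)/2 = (6692.3 + 25221)/2 = 15957 km = 1.596×10⁷ m.
By Kepler's third law T = 2π√(a³/μ) = 2π × 3.193×10³ = 2.006×10⁴ s.
= 5.572 h.

T ≈ 5.57 h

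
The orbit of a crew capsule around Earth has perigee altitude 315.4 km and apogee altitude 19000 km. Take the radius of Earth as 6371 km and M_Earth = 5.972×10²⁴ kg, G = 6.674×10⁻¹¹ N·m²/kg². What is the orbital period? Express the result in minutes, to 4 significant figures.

T ≈ 336.6 minutes

μ = GM = 6.674×10⁻¹¹ × 5.972×10²⁴ = 3.986×10¹⁴ m³/s².
r_p = 6371 + 315.4 = 6686.4 km = 6.6864×10⁶ m.
r_a = 6371 + 19000 = 25371 km = 2.5371×10⁷ m.
Semi-major axis a = (r_p + r_a)/2 = (6686.4 + 25371)/2 = 16029 km = 1.603×10⁷ m.
By Kepler's third law T = 2π√(a³/μ) = 2π × 3.214×10³ = 2.020×10⁴ s.
= 336.6 minutes.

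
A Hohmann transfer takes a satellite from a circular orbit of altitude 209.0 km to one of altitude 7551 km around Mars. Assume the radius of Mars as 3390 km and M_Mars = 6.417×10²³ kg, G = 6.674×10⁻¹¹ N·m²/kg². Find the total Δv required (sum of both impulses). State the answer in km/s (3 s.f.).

Δv_total ≈ 1.37 km/s

μ = GM = 6.674×10⁻¹¹ × 6.417×10²³ = 4.283×10¹³ m³/s².
r₁ = 3390 + 209.0 = 3599.0 km = 3.5990×10⁶ m.
r₂ = 3390 + 7551 = 10941 km = 1.0941×10⁷ m.
Transfer ellipse a_t = (r₁ + r₂)/2 = 7.270×10⁶ m.
At r₁: circular v_c1 = √(μ/r₁) = 3450 m/s; transfer-periapsis v_p = √[μ(2/r₁ − 1/a_t)] = 4232 m/s.
Δv₁ = v_p − v_c1 = 782.2 m/s.
At r₂: circular v_c2 = √(μ/r₂) = 1978 m/s; transfer-apoapsis v_a = √[μ(2/r₂ − 1/a_t)] = 1392 m/s.
Δv₂ = v_c2 − v_a = 586.4 m/s.
Total Δv = Δv₁ + Δv₂ = 1369 m/s = 1.369 km/s.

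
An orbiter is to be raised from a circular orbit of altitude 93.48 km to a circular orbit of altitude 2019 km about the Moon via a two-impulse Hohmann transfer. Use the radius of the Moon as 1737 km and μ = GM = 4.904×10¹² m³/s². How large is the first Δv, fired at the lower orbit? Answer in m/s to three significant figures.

Δv ≈ 261 m/s

r₁ = 1737 + 93.48 = 1830.5 km = 1.8305×10⁶ m.
r₂ = 1737 + 2019 = 3756.0 km = 3.7560×10⁶ m.
Transfer ellipse a_t = (r₁ + r₂)/2 = 2.793×10⁶ m.
At r₁: circular v_c1 = √(μ/r₁) = 1637 m/s; transfer-perilune v_p = √[μ(2/r₁ − 1/a_t)] = 1898 m/s.
Δv₁ = v_p − v_c1 = 261.2 m/s.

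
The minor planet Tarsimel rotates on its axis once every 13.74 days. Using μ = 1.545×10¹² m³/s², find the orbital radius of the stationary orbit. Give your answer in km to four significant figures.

T = 13.74 days = 1.187×10⁶ s.
A synchronous orbit has period T, so by Kepler's third law a = (μT²/4π²)^(1/3).
μT²/4π² = 1.545×10¹² × (1.187×10⁶)² / 39.48 = 5.515×10²² m³.
a = 3.806×10⁷ m = 38065 km.

r_sync ≈ 38060 km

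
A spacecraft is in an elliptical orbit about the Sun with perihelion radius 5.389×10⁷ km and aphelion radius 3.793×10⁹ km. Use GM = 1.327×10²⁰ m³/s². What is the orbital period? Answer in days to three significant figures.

Semi-major axis a = (r_p + r_a)/2 = (5.3890×10⁷ + 3.7930×10⁹)/2 = 1.9234×10⁹ km = 1.923×10¹² m.
By Kepler's third law T = 2π√(a³/μ) = 2π × 2.316×10⁸ = 1.455×10⁹ s.
= 16840 days.

T ≈ 16800 days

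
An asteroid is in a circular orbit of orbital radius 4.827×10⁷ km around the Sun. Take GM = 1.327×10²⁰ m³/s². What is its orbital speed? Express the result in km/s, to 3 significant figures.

r = 4.827×10⁷ km = 4.827×10¹⁰ m.
For a circular orbit v = √(μ/r) = √(1.327×10²⁰ / 4.827×10¹⁰) = √(2.749×10⁹) = 52430 m/s.
That is 52.43 km/s.

v ≈ 52.4 km/s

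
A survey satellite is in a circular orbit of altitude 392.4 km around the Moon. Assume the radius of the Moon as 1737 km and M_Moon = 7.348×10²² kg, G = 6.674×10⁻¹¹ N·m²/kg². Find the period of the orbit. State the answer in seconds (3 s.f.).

T ≈ 8820 seconds

μ = GM = 6.674×10⁻¹¹ × 7.348×10²² = 4.904×10¹² m³/s².
r = 1737 + 392.4 = 2129.4 km = 2.1294×10⁶ m.
Kepler's third law: T = 2π√(r³/μ) = 2π√((2.129×10⁶)³ / 4.904×10¹²).
r³/μ = 1.969×10⁶ s², so T = 2π × 1.403×10³ = 8.816×10³ s.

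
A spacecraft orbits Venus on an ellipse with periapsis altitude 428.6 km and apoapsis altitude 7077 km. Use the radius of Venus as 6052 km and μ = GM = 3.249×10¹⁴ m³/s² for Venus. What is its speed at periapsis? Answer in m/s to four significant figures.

r_p = 6052 + 428.6 = 6480.6 km = 6.4806×10⁶ m.
r_a = 6052 + 7077 = 13129 km = 1.3129×10⁷ m.
Semi-major axis a = (r_p + r_a)/2 = 9804.8 km = 9.805×10⁶ m.
Vis-viva: v² = μ(2/r − 1/a) = 3.249×10¹⁴ × (3.086×10⁻⁷ − 1.020×10⁻⁷) = 6.713×10⁷ m²/s².
v = 8193 m/s.

v ≈ 8193 m/s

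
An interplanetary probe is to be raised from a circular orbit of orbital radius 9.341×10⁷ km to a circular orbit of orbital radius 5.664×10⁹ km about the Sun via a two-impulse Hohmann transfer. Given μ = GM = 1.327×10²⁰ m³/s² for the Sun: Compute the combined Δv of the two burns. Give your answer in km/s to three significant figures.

Δv_total ≈ 19.1 km/s

r₁ = 9.341×10⁷ km = 9.341×10¹⁰ m.
r₂ = 5.664×10⁹ km = 5.664×10¹² m.
Transfer ellipse a_t = (r₁ + r₂)/2 = 2.879×10¹² m.
At r₁: circular v_c1 = √(μ/r₁) = 37690 m/s; transfer-perihelion v_p = √[μ(2/r₁ − 1/a_t)] = 52870 m/s.
Δv₁ = v_p − v_c1 = 15180 m/s.
At r₂: circular v_c2 = √(μ/r₂) = 4840 m/s; transfer-aphelion v_a = √[μ(2/r₂ − 1/a_t)] = 871.9 m/s.
Δv₂ = v_c2 − v_a = 3968 m/s.
Total Δv = Δv₁ + Δv₂ = 19150 m/s = 19.15 km/s.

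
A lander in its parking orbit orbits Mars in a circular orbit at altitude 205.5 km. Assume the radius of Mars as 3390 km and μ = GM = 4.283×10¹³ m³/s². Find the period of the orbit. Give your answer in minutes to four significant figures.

T ≈ 109.1 minutes

r = 3390 + 205.5 = 3595.5 km = 3.5955×10⁶ m.
Kepler's third law: T = 2π√(r³/μ) = 2π√((3.596×10⁶)³ / 4.283×10¹³).
r³/μ = 1.085×10⁶ s², so T = 2π × 1.042×10³ = 6.546×10³ s.
Converting: 6.546×10³ s ÷ 60.00 = 109.1 minutes.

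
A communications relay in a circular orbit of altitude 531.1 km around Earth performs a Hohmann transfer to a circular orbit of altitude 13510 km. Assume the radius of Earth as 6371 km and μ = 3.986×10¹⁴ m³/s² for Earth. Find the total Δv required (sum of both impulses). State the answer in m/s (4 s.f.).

r₁ = 6371 + 531.1 = 6902.1 km = 6.9021×10⁶ m.
r₂ = 6371 + 13510 = 19881 km = 1.9881×10⁷ m.
Transfer ellipse a_t = (r₁ + r₂)/2 = 1.339×10⁷ m.
At r₁: circular v_c1 = √(μ/r₁) = 7599 m/s; transfer-perigee v_p = √[μ(2/r₁ − 1/a_t)] = 9259 m/s.
Δv₁ = v_p − v_c1 = 1660 m/s.
At r₂: circular v_c2 = √(μ/r₂) = 4478 m/s; transfer-apogee v_a = √[μ(2/r₂ − 1/a_t)] = 3215 m/s.
Δv₂ = v_c2 − v_a = 1263 m/s.
Total Δv = Δv₁ + Δv₂ = 2923 m/s.

Δv_total ≈ 2923 m/s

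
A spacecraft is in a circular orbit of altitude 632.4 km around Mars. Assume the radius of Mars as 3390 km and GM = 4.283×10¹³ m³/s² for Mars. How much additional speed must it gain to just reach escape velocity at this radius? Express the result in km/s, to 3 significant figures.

r = 3390 + 632.4 = 4022.4 km = 4.0224×10⁶ m.
Circular speed v_c = √(μ/r) = 3263 m/s.
Escape speed v_esc = √(2μ/r) = √2 × v_c = 4615 m/s.
Δv = v_esc − v_c = 1352 m/s = 1.352 km/s.

Δv ≈ 1.35 km/s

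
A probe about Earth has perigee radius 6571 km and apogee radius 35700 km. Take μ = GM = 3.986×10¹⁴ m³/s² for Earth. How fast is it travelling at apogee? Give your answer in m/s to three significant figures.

Semi-major axis a = (r_p + r_a)/2 = 21136 km = 2.114×10⁷ m.
Vis-viva: v² = μ(2/r − 1/a) = 3.986×10¹⁴ × (5.602×10⁻⁸ − 4.731×10⁻⁸) = 3.471×10⁶ m²/s².
v = 1863 m/s.

v ≈ 1860 m/s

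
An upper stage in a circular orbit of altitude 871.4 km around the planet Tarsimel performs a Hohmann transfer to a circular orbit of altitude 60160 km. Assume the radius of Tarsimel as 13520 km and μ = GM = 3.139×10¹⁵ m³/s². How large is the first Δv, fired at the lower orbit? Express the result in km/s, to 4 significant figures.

r₁ = 13520 + 871.4 = 14391 km = 1.4391×10⁷ m.
r₂ = 13520 + 60160 = 73680 km = 7.3680×10⁷ m.
Transfer ellipse a_t = (r₁ + r₂)/2 = 4.404×10⁷ m.
At r₁: circular v_c1 = √(μ/r₁) = 14770 m/s; transfer-periapsis v_p = √[μ(2/r₁ − 1/a_t)] = 19100 m/s.
Δv₁ = v_p − v_c1 = 4335 m/s.
= 4.335 km/s.

Δv ≈ 4.335 km/s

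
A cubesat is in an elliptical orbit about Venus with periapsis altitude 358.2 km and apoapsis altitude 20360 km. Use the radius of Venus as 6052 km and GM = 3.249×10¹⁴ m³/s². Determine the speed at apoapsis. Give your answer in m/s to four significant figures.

r_p = 6052 + 358.2 = 6410.2 km = 6.4102×10⁶ m.
r_a = 6052 + 20360 = 26412 km = 2.6412×10⁷ m.
Semi-major axis a = (r_p + r_a)/2 = 16411 km = 1.641×10⁷ m.
Vis-viva: v² = μ(2/r − 1/a) = 3.249×10¹⁴ × (7.572×10⁻⁸ − 6.093×10⁻⁸) = 4.805×10⁶ m²/s².
v = 2192 m/s.

v ≈ 2192 m/s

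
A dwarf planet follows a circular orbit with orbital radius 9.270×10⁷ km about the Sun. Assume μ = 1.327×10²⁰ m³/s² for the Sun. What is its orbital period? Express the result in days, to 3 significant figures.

r = 9.270×10⁷ km = 9.270×10¹⁰ m.
Kepler's third law: T = 2π√(r³/μ) = 2π√((9.270×10¹⁰)³ / 1.327×10²⁰).
r³/μ = 6.003×10¹² s², so T = 2π × 2.450×10⁶ = 1.539×10⁷ s.
Converting: 1.539×10⁷ s ÷ 86400 = 178.2 days.

T ≈ 178 days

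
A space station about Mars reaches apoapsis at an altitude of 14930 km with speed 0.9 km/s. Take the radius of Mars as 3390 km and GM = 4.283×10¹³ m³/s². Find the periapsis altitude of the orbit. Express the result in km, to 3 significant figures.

r_a = 3390 + 14930 = 18320 km = 1.832×10⁷ m.
Specific energy ε = v²/2 − μ/r = -1.933×10⁶ J/kg, so a = −μ/(2ε) = 1.108×10⁷ m.
The apsides satisfy r_p + r_a = 2a, so the periapsis radius is 2a − r_a = 3.839×10⁶ m = 3838.6 km.
Periapsis altitude = 3838.6 − 3390 = 448.62 km.

periapsis altitude ≈ 449 km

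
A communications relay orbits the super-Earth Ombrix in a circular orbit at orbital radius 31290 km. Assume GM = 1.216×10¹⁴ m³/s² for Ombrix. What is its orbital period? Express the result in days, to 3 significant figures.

r = 31290 km = 3.129×10⁷ m.
Kepler's third law: T = 2π√(r³/μ) = 2π√((3.129×10⁷)³ / 1.216×10¹⁴).
r³/μ = 2.519×10⁸ s², so T = 2π × 1.587×10⁴ = 9.973×10⁴ s.
Converting: 9.973×10⁴ s ÷ 86400 = 1.154 days.

T ≈ 1.15 days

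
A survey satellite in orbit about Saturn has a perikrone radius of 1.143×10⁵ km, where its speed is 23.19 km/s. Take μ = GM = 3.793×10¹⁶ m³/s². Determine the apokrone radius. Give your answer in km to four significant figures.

apokrone radius ≈ 4.882×10⁵ km

r_p = 1.143×10⁸ m.
Specific energy ε = v²/2 − μ/r = -6.296×10⁷ J/kg, so a = −μ/(2ε) = 3.012×10⁸ m.
The apsides satisfy r_p + r_a = 2a, so the apokrone radius is 2a − r_p = 4.882×10⁸ m = 4.8817×10⁵ km.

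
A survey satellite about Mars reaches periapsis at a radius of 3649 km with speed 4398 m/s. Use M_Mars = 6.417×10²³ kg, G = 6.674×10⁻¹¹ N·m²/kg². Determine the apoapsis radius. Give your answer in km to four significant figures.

μ = GM = 6.674×10⁻¹¹ × 6.417×10²³ = 4.283×10¹³ m³/s².
r_p = 3.649×10⁶ m.
Specific energy ε = v²/2 − μ/r = -2.065×10⁶ J/kg, so a = −μ/(2ε) = 1.037×10⁷ m.
The apsides satisfy r_p + r_a = 2a, so the apoapsis radius is 2a − r_p = 1.709×10⁷ m = 17086 km.

apoapsis radius ≈ 17090 km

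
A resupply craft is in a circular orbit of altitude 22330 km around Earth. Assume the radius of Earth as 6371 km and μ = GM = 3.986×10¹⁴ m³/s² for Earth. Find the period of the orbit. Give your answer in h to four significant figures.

r = 6371 + 22330 = 28701 km = 2.8701×10⁷ m.
Kepler's third law: T = 2π√(r³/μ) = 2π√((2.870×10⁷)³ / 3.986×10¹⁴).
r³/μ = 5.931×10⁷ s², so T = 2π × 7.702×10³ = 4.839×10⁴ s.
Converting: 4.839×10⁴ s ÷ 3600 = 13.44 h.

T ≈ 13.44 h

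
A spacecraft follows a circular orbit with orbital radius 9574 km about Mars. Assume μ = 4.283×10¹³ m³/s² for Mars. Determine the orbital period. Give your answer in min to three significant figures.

r = 9574 km = 9.574×10⁶ m.
Kepler's third law: T = 2π√(r³/μ) = 2π√((9.574×10⁶)³ / 4.283×10¹³).
r³/μ = 2.049×10⁷ s², so T = 2π × 4.527×10³ = 2.844×10⁴ s.
Converting: 2.844×10⁴ s ÷ 60.00 = 474.0 min.

T ≈ 474 min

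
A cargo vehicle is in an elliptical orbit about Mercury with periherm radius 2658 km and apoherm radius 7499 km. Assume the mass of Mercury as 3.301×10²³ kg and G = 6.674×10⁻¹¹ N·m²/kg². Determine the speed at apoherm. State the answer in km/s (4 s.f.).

μ = GM = 6.674×10⁻¹¹ × 3.301×10²³ = 2.203×10¹³ m³/s².
Semi-major axis a = (r_p + r_a)/2 = 5078.5 km = 5.078×10⁶ m.
Vis-viva: v² = μ(2/r − 1/a) = 2.203×10¹³ × (2.667×10⁻⁷ − 1.969×10⁻⁷) = 1.538×10⁶ m²/s².
v = 1240 m/s = 1.240 km/s.

v ≈ 1.240 km/s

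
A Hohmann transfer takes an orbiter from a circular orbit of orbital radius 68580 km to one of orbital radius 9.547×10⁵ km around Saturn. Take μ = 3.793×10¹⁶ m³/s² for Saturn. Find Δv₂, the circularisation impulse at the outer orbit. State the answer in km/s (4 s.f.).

Δv ≈ 3.995 km/s

r₁ = 68580 km = 6.858×10⁷ m.
r₂ = 9.547×10⁵ km = 9.547×10⁸ m.
Transfer ellipse a_t = (r₁ + r₂)/2 = 5.116×10⁸ m.
At r₁: circular v_c1 = √(μ/r₁) = 23520 m/s; transfer-perikrone v_p = √[μ(2/r₁ − 1/a_t)] = 32130 m/s.
At r₂: circular v_c2 = √(μ/r₂) = 6303 m/s; transfer-apokrone v_a = √[μ(2/r₂ − 1/a_t)] = 2308 m/s.
Δv₂ = v_c2 − v_a = 3995 m/s.
= 3.995 km/s.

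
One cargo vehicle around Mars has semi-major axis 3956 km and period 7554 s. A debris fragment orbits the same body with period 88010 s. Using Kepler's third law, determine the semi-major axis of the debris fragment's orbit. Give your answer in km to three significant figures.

a₂ ≈ 20300 km

Kepler's third law: a³ ∝ T², so a₂ = a₁ (T₂/T₁)^(2/3).
T₂/T₁ = 11.65, (T₂/T₁)^(2/3) = 5.139.
a₂ = 3956 × 5.139 = 20330 km.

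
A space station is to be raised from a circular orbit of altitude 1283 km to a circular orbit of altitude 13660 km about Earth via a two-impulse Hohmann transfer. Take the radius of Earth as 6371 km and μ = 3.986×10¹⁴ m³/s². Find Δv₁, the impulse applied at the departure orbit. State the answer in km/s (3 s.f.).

r₁ = 6371 + 1283 = 7654.0 km = 7.6540×10⁶ m.
r₂ = 6371 + 13660 = 20031 km = 2.0031×10⁷ m.
Transfer ellipse a_t = (r₁ + r₂)/2 = 1.384×10⁷ m.
At r₁: circular v_c1 = √(μ/r₁) = 7216 m/s; transfer-perigee v_p = √[μ(2/r₁ − 1/a_t)] = 8681 m/s.
Δv₁ = v_p − v_c1 = 1465 m/s.
= 1.465 km/s.

Δv ≈ 1.46 km/s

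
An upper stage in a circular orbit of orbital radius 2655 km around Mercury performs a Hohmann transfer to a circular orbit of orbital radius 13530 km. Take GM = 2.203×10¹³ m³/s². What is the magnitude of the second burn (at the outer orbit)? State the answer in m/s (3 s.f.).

r₁ = 2655 km = 2.655×10⁶ m.
r₂ = 13530 km = 1.353×10⁷ m.
Transfer ellipse a_t = (r₁ + r₂)/2 = 8.092×10⁶ m.
At r₁: circular v_c1 = √(μ/r₁) = 2881 m/s; transfer-periherm v_p = √[μ(2/r₁ − 1/a_t)] = 3725 m/s.
At r₂: circular v_c2 = √(μ/r₂) = 1276 m/s; transfer-apoherm v_a = √[μ(2/r₂ − 1/a_t)] = 730.9 m/s.
Δv₂ = v_c2 − v_a = 545.1 m/s.

Δv ≈ 545 m/s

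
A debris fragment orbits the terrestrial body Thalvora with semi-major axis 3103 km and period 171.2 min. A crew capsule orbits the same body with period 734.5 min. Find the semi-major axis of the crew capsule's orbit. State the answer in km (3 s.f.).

Kepler's third law: a³ ∝ T², so a₂ = a₁ (T₂/T₁)^(2/3).
T₂/T₁ = 4.290, (T₂/T₁)^(2/3) = 2.640.
a₂ = 3103 × 2.640 = 8193 km.

a₂ ≈ 8190 km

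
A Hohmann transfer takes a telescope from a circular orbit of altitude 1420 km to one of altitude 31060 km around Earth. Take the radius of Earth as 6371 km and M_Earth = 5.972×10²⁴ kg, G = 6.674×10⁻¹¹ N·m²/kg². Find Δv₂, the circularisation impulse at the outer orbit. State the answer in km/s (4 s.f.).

μ = GM = 6.674×10⁻¹¹ × 5.972×10²⁴ = 3.986×10¹⁴ m³/s².
r₁ = 6371 + 1420 = 7791.0 km = 7.7910×10⁶ m.
r₂ = 6371 + 31060 = 37431 km = 3.7431×10⁷ m.
Transfer ellipse a_t = (r₁ + r₂)/2 = 2.261×10⁷ m.
At r₁: circular v_c1 = √(μ/r₁) = 7152 m/s; transfer-perigee v_p = √[μ(2/r₁ − 1/a_t)] = 9203 m/s.
At r₂: circular v_c2 = √(μ/r₂) = 3263 m/s; transfer-apogee v_a = √[μ(2/r₂ − 1/a_t)] = 1915 m/s.
Δv₂ = v_c2 − v_a = 1348 m/s.
= 1.348 km/s.

Δv ≈ 1.348 km/s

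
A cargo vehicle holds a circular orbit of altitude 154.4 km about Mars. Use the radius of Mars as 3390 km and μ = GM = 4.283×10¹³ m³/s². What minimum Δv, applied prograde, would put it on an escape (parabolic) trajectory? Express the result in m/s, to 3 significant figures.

r = 3390 + 154.4 = 3544.4 km = 3.5444×10⁶ m.
Circular speed v_c = √(μ/r) = 3476 m/s.
Escape speed v_esc = √(2μ/r) = √2 × v_c = 4916 m/s.
Δv = v_esc − v_c = 1440 m/s.

Δv ≈ 1440 m/s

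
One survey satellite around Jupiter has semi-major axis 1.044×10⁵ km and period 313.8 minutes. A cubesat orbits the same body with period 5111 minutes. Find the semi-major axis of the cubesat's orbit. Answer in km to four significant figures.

Kepler's third law: a³ ∝ T², so a₂ = a₁ (T₂/T₁)^(2/3).
T₂/T₁ = 16.29, (T₂/T₁)^(2/3) = 6.425.
a₂ = 1.044×10⁵ × 6.425 = 6.708×10⁵ km.

a₂ ≈ 6.708×10⁵ km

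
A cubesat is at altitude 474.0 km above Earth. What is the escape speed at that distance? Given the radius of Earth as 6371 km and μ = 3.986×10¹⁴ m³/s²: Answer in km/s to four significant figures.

r = 6371 + 474.0 = 6845.0 km = 6.8450×10⁶ m.
Escape speed v_esc = √(2μ/r) = √(2 × 3.986×10¹⁴ / 6.845×10⁶) = √(1.165×10⁸) = 10790 m/s.
= 10.79 km/s.

v_esc ≈ 10.79 km/s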